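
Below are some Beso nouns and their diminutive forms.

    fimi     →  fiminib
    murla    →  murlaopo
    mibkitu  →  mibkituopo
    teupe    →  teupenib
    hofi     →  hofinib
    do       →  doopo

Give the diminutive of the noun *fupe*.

The pattern is front/back vowel harmony: -nib when the last vowel of the stem is a front vowel (*fimi*, *teupe*, *hofi*); -opo when the last vowel of the stem is a back vowel (*murla*, *mibkitu*, *do*).
Since the last vowel of *fupe* is /e/ (a front vowel), it takes -nib, giving *fupenib*.

fupenib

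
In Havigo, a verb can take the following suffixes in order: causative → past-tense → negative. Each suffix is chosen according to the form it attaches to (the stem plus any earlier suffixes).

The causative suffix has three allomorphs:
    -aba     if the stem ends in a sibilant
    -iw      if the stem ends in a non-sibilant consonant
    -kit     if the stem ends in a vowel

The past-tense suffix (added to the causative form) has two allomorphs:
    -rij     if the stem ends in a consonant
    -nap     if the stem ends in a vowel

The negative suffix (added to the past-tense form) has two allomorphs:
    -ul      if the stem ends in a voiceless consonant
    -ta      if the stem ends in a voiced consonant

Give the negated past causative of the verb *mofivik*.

mofivikiwrijta

Since the final sound of *mofivik* is /k/ (a non-sibilant consonant), it takes -iw, giving *mofivikiw*.
The causative form *mofivikiw* — final sound /w/ (a consonant) → -rij → *mofivikiwrij*.
Since the final consonant of the past-tense form *mofivikiwrij* is /j/ (voiced), it takes -ta, giving *mofivikiwrijta*.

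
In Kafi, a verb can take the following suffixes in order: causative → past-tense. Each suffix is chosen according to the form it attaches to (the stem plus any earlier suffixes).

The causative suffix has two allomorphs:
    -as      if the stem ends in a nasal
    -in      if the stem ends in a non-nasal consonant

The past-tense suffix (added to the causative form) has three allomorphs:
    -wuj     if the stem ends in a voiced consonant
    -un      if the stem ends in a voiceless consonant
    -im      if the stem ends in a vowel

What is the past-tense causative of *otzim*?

otzimasun

The final consonant of *otzim* is /m/, which is a nasal, so the causative suffix is -as, giving *otzimas*.
The causative form *otzimas*: final sound = /s/, a voiceless consonant → -un → *otzimasun*.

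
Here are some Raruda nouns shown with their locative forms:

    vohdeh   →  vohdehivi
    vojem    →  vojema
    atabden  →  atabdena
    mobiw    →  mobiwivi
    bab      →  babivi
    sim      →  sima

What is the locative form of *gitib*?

The suffix is conditioned by the final consonant: -a when the stem ends in a nasal (*vojem*, *atabden*, *sim*); -ivi when the stem ends in a non-nasal consonant (*vohdeh*, *mobiw*, *bab*).
*gitib* — final consonant /b/ (non-nasal) → -ivi → *gitibivi*.

gitibivi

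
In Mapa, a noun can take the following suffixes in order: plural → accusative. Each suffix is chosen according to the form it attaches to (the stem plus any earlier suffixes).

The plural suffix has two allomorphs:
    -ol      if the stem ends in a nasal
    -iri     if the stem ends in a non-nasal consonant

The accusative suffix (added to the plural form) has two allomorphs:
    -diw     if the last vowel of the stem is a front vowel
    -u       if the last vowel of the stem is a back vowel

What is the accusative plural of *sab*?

sabiridiw

*sab* — final consonant /b/ (non-nasal) → -iri → *sabiri*.
The plural form *sabiri*: last vowel = /i/, a front vowel → -diw → *sabiridiw*.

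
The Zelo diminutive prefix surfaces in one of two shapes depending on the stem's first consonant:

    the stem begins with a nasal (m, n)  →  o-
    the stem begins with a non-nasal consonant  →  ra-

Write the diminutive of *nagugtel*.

The first consonant of *nagugtel* is /n/, which is a nasal, so the prefix is o-, giving *onagugtel*.

onagugtel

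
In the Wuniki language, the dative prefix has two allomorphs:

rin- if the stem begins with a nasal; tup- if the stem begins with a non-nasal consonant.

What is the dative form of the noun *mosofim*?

rinmosofim

Since the first consonant of *mosofim* is /m/ (a nasal), it takes rin-, giving *rinmosofim*.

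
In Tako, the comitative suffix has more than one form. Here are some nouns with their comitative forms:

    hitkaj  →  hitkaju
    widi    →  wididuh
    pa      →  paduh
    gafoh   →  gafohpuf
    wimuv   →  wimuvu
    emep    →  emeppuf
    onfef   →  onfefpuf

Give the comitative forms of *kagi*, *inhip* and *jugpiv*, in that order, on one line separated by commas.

Looking at the final sound of each stem: -puf when the stem ends in a voiceless consonant (*gafoh*, *emep*, *onfef*); -u when the stem ends in a voiced consonant (*hitkaj*, *wimuv*); -duh when the stem ends in a vowel (*widi*, *pa*).
*kagi* — final sound /i/ (a vowel) → -duh → *kagiduh*.
The final sound of *inhip* is /p/, which is a voiceless consonant, so the suffix is -puf, giving *inhippuf*.
The final sound of *jugpiv* is /v/, which is a voiced consonant, so the suffix is -u, giving *jugpivu*.

kagiduh, inhippuf, jugpivu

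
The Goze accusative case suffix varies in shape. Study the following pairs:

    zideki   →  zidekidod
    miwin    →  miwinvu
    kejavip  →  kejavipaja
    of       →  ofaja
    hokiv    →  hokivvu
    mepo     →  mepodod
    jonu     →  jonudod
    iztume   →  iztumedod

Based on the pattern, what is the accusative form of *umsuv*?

The suffix is conditioned by the final sound: -aja when the stem ends in a voiceless consonant (*kejavip*, *of*); -vu when the stem ends in a voiced consonant (*miwin*, *hokiv*); -dod when the stem ends in a vowel (*zideki*, *mepo*, *jonu*, *iztume*).
The final sound of *umsuv* is /v/, which is a voiced consonant, so the suffix is -vu, giving *umsuvvu*.

umsuvvu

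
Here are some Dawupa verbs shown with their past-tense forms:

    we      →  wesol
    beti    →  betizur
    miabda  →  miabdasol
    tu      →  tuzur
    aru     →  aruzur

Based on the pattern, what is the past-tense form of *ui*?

The alternation tracks the last vowel of the stem — -zur when the last vowel of the stem is a high vowel (*beti*, *tu*, *aru*); -sol when the last vowel of the stem is a non-high vowel (*we*, *miabda*).
*ui*: last vowel = /i/, a high vowel → -zur → *uizur*.

uizur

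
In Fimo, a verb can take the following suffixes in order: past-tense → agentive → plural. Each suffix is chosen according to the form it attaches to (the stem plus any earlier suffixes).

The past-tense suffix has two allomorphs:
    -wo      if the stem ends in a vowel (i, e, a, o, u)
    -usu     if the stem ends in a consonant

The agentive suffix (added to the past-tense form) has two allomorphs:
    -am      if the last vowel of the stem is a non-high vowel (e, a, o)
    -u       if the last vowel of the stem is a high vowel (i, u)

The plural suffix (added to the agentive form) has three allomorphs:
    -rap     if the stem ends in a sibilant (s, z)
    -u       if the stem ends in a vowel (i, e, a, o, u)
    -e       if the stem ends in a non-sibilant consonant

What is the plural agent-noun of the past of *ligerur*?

*ligerur*: final sound = /r/, a consonant → -usu → *ligerurusu*.
The past-tense form *ligerurusu*: last vowel = /u/, a high vowel → -u → *ligerurusuu*.
Since the final sound of the agentive form *ligerurusuu* is /u/ (a vowel), it takes -u, giving *ligerurusuuu*.

ligerurusuuu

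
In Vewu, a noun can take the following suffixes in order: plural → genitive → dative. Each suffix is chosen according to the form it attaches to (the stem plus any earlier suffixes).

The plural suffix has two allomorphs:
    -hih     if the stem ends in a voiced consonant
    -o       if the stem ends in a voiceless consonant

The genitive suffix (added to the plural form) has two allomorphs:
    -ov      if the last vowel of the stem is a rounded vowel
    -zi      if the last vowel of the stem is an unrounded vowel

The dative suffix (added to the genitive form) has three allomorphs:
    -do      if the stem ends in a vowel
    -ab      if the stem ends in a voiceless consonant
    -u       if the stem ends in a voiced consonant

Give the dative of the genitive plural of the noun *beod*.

Since the final consonant of *beod* is /d/ (voiced), it takes -hih, giving *beodhih*.
The last vowel of the plural form *beodhih* is /i/, which is an unrounded vowel, so the genitive suffix is -zi, giving *beodhihzi*.
The genitive form *beodhihzi* — final sound /i/ (a vowel) → -do → *beodhihzido*.

beodhihzido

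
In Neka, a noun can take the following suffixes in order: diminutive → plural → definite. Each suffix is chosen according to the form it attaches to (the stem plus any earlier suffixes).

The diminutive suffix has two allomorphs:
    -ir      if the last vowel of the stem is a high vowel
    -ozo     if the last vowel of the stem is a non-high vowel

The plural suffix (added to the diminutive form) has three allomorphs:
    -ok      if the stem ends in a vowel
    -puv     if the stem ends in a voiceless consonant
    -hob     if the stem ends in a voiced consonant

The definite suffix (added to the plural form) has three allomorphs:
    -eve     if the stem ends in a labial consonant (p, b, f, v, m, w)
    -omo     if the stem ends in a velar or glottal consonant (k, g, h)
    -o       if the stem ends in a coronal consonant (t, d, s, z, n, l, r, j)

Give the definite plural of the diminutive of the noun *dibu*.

dibuirhobeve

Since the last vowel of *dibu* is /u/ (a high vowel), it takes -ir, giving *dibuir*.
Since the final sound of the diminutive form *dibuir* is /r/ (a voiced consonant), it takes -hob, giving *dibuirhob*.
The final consonant of the plural form *dibuirhob* is /b/, which is labial, so the definite suffix is -eve, giving *dibuirhobeve*.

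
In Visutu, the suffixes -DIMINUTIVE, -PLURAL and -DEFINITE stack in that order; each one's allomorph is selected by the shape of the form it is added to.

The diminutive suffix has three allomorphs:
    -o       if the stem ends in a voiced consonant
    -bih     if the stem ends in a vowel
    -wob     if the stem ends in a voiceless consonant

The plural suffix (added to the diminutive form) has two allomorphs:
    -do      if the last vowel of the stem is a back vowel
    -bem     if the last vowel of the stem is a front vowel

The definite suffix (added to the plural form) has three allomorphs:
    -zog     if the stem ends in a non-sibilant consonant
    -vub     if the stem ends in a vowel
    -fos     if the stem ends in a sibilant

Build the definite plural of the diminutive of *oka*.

okabihbemzog

The final sound of *oka* is /a/, which is a vowel, so the diminutive suffix is -bih, giving *okabih*.
The diminutive form *okabih* — last vowel /i/ (a front vowel) → -bem → *okabihbem*.
The plural form *okabihbem* — final sound /m/ (a non-sibilant consonant) → -zog → *okabihbemzog*.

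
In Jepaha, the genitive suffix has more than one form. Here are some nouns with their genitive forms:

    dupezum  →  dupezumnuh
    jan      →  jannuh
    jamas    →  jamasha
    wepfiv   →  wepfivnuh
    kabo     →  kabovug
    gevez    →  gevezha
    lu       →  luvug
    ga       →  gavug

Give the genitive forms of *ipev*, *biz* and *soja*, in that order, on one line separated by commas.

ipevnuh, bizha, sojavug

The alternation tracks the final sound of the stem — -ha when the stem ends in a sibilant (*jamas*, *gevez*); -nuh when the stem ends in a non-sibilant consonant (*dupezum*, *jan*, *wepfiv*); -vug when the stem ends in a vowel (*kabo*, *lu*, *ga*).
*ipev* — final sound /v/ (a non-sibilant consonant) → -nuh → *ipevnuh*.
*biz* — final sound /z/ (a sibilant) → -ha → *bizha*.
Since the final sound of *soja* is /a/ (a vowel), it takes -vug, giving *sojavug*.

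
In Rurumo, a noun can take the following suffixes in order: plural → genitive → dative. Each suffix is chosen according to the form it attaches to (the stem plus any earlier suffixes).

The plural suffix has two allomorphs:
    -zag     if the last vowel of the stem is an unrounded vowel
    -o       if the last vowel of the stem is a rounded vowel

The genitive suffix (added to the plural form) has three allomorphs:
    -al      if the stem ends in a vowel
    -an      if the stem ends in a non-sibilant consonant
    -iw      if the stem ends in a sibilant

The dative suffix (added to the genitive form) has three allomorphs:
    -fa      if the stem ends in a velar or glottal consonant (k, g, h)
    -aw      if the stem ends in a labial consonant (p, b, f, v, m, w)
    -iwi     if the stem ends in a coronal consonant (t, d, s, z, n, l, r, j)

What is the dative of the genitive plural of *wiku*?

wikuoaliwi

Since the last vowel of *wiku* is /u/ (a rounded vowel), it takes -o, giving *wikuo*.
The plural form *wikuo* — final sound /o/ (a vowel) → -al → *wikuoal*.
The genitive form *wikuoal*: final consonant = /l/, coronal → -iwi → *wikuoaliwi*.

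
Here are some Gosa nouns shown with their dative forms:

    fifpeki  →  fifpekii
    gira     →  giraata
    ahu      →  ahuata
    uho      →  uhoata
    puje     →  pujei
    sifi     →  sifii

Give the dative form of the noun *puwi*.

puwii

The pattern is front/back vowel harmony: -i when the last vowel of the stem is a front vowel (*fifpeki*, *puje*, *sifi*); -ata when the last vowel of the stem is a back vowel (*gira*, *ahu*, *uho*).
*puwi* — last vowel /i/ (a front vowel) → -i → *puwii*.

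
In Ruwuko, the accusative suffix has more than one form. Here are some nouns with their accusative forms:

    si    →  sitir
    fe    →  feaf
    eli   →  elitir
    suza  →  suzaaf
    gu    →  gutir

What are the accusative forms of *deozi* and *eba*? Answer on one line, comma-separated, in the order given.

The alternation tracks the last vowel of the stem — -tir when the last vowel of the stem is a high vowel (*si*, *eli*, *gu*); -af when the last vowel of the stem is a non-high vowel (*fe*, *suza*).
The last vowel of *deozi* is /i/, which is a high vowel, so the suffix is -tir, giving *deozitir*.
The last vowel of *eba* is /a/, which is a non-high vowel, so the suffix is -af, giving *ebaaf*.

deozitir, ebaaf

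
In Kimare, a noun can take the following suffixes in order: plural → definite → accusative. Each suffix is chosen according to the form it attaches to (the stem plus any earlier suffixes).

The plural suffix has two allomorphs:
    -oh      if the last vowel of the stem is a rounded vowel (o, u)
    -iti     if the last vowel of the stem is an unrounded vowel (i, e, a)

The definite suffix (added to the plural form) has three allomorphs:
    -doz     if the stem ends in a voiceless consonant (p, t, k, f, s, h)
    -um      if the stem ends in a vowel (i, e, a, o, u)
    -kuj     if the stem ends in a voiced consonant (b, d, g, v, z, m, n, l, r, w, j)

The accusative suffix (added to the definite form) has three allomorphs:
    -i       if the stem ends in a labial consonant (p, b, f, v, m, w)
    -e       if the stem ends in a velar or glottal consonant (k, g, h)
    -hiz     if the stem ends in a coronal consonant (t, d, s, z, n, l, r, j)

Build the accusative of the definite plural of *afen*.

afenitiumi

*afen* — last vowel /e/ (an unrounded vowel) → -iti → *afeniti*.
Since the final sound of the plural form *afeniti* is /i/ (a vowel), it takes -um, giving *afenitium*.
The definite form *afenitium*: final consonant = /m/, labial → -i → *afenitiumi*.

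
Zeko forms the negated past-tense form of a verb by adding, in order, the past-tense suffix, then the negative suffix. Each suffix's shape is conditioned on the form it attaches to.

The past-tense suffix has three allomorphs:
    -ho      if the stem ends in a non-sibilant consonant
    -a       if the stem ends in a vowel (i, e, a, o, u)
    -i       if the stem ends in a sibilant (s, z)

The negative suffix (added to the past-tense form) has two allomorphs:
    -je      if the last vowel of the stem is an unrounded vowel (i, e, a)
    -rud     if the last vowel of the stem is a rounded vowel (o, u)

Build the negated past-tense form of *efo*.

efoaje

Since the final sound of *efo* is /o/ (a vowel), it takes -a, giving *efoa*.
Since the last vowel of the past-tense form *efoa* is /a/ (an unrounded vowel), it takes -je, giving *efoaje*.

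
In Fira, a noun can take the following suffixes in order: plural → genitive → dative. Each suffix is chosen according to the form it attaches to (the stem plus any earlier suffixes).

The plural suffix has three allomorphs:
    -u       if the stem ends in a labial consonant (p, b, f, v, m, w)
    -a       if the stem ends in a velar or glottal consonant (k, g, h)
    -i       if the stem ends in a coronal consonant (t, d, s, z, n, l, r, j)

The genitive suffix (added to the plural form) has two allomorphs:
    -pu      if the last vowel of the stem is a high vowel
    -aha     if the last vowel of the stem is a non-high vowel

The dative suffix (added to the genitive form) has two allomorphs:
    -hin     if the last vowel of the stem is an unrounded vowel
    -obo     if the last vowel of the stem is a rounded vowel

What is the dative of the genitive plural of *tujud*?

The final consonant of *tujud* is /d/, which is coronal, so the plural suffix is -i, giving *tujudi*.
The plural form *tujudi* — last vowel /i/ (a high vowel) → -pu → *tujudipu*.
The genitive form *tujudipu* — last vowel /u/ (a rounded vowel) → -obo → *tujudipuobo*.

tujudipuobo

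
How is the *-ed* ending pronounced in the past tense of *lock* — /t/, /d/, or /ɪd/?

/t/

The stem *lock* ends in a voiceless consonant other than /t/.
The -ed suffix is realized as /ɪd/ after /t, d/; as /t/ after other voiceless consonants; and as /d/ after other voiced sounds.
So -ed on *lock* is pronounced /t/.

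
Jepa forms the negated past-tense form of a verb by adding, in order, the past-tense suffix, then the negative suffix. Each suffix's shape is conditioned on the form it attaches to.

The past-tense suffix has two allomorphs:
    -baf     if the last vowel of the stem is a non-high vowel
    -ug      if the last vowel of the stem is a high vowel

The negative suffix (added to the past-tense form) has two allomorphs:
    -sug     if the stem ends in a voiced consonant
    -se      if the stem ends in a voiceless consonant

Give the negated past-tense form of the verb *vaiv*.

*vaiv* — last vowel /i/ (a high vowel) → -ug → *vaivug*.
The final consonant of the past-tense form *vaivug* is /g/, which is voiced, so the negative suffix is -sug, giving *vaivugsug*.

vaivugsug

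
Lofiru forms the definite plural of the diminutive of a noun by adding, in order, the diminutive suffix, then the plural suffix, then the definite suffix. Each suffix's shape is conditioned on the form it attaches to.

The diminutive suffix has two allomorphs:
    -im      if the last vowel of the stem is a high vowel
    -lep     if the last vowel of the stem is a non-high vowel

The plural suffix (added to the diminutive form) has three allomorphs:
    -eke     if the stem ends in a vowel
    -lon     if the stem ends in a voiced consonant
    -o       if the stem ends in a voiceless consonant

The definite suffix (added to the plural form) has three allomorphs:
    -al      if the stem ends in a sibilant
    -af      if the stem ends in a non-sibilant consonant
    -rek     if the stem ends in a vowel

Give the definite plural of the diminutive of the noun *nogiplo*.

nogiploleporek

*nogiplo*: last vowel = /o/, a non-high vowel → -lep → *nogiplolep*.
The diminutive form *nogiplolep* — final sound /p/ (a voiceless consonant) → -o → *nogiplolepo*.
The plural form *nogiplolepo* — final sound /o/ (a vowel) → -rek → *nogiploleporek*.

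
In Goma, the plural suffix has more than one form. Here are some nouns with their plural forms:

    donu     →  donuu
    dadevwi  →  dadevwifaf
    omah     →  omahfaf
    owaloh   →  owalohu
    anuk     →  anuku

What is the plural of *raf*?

raffaf

Looking at the last vowel of each stem: -u when the last vowel of the stem is a rounded vowel (*donu*, *owaloh*, *anuk*); -faf when the last vowel of the stem is an unrounded vowel (*dadevwi*, *omah*).
The last vowel of *raf* is /a/, which is an unrounded vowel, so the suffix is -faf, giving *raffaf*.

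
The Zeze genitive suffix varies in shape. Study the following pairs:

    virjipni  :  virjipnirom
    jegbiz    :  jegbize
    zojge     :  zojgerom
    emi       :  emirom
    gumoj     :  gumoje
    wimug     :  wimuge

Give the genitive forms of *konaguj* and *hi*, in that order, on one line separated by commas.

konaguje, hirom

The pattern is consonant vs. vowel: -e when the stem ends in a consonant (*jegbiz*, *gumoj*, *wimug*); -rom when the stem ends in a vowel (*virjipni*, *zojge*, *emi*).
Since the final sound of *konaguj* is /j/ (a consonant), it takes -e, giving *konaguje*.
Since the final sound of *hi* is /i/ (a vowel), it takes -rom, giving *hirom*.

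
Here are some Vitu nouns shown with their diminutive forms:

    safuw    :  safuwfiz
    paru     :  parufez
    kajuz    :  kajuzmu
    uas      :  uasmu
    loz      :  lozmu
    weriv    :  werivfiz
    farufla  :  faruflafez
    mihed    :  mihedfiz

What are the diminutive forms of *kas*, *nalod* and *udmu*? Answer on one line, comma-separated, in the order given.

kasmu, nalodfiz, udmufez

The pattern is sibilance of the final sound: -mu when the stem ends in a sibilant (*kajuz*, *uas*, *loz*); -fiz when the stem ends in a non-sibilant consonant (*safuw*, *weriv*, *mihed*); -fez when the stem ends in a vowel (*paru*, *farufla*).
Since the final sound of *kas* is /s/ (a sibilant), it takes -mu, giving *kasmu*.
Since the final sound of *nalod* is /d/ (a non-sibilant consonant), it takes -fiz, giving *nalodfiz*.
*udmu*: final sound = /u/, a vowel → -fez → *udmufez*.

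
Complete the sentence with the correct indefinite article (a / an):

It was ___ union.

The indefinite article is chosen by the initial *sound* of the following word, not its spelling.
*union* begins with the sound /juː/ (u pronounced /juː/) — a consonant sound.
So the article is *a*: It was a union.

a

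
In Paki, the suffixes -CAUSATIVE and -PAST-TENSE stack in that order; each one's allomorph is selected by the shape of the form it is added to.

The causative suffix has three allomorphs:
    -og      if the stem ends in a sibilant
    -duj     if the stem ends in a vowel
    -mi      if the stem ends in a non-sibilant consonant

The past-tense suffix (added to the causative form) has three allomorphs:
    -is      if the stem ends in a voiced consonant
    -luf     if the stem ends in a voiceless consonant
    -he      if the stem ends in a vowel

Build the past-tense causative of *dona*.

donadujis

*dona* — final sound /a/ (a vowel) → -duj → *donaduj*.
The causative form *donaduj* — final sound /j/ (a voiced consonant) → -is → *donadujis*.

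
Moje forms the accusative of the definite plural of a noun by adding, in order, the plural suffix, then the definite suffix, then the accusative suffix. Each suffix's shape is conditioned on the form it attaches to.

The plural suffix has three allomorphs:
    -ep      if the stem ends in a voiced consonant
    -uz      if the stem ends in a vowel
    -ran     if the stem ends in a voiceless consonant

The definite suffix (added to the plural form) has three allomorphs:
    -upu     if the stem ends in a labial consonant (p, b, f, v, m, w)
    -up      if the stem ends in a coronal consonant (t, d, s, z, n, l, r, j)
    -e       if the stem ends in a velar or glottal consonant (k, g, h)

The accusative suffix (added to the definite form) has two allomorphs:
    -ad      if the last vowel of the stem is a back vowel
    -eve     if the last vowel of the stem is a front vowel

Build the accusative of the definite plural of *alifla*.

aliflauzupad

The final sound of *alifla* is /a/, which is a vowel, so the plural suffix is -uz, giving *aliflauz*.
The final consonant of the plural form *aliflauz* is /z/, which is coronal, so the definite suffix is -up, giving *aliflauzup*.
The definite form *aliflauzup*: last vowel = /u/, a back vowel → -ad → *aliflauzupad*.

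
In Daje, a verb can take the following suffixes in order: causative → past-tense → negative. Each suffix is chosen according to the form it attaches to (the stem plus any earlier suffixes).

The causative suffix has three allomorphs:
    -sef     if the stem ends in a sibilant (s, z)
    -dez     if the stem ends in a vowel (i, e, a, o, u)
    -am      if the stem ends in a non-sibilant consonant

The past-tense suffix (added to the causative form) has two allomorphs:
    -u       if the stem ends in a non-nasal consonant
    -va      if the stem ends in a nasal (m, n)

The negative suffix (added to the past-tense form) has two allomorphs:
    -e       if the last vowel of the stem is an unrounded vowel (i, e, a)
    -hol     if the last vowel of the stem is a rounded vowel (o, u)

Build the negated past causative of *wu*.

wudezuhol

The final sound of *wu* is /u/, which is a vowel, so the causative suffix is -dez, giving *wudez*.
Since the final consonant of the causative form *wudez* is /z/ (non-nasal), it takes -u, giving *wudezu*.
Since the last vowel of the past-tense form *wudezu* is /u/ (a rounded vowel), it takes -hol, giving *wudezuhol*.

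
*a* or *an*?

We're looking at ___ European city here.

The indefinite article is chosen by the initial *sound* of the following word, not its spelling.
*European* begins with the sound /jʊ/ (eu pronounced /jʊ/) — a consonant sound.
So the article is *a*: We're looking at a European city here.

a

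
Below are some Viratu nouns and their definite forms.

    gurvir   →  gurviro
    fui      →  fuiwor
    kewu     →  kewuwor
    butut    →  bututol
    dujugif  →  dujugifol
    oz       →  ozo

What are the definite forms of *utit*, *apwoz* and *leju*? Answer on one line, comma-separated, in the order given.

The alternation tracks the final sound of the stem — -ol when the stem ends in a voiceless consonant (*butut*, *dujugif*); -o when the stem ends in a voiced consonant (*gurvir*, *oz*); -wor when the stem ends in a vowel (*fui*, *kewu*).
*utit*: final sound = /t/, a voiceless consonant → -ol → *utitol*.
*apwoz* — final sound /z/ (a voiced consonant) → -o → *apwozo*.
Since the final sound of *leju* is /u/ (a vowel), it takes -wor, giving *lejuwor*.

utitol, apwozo, lejuwor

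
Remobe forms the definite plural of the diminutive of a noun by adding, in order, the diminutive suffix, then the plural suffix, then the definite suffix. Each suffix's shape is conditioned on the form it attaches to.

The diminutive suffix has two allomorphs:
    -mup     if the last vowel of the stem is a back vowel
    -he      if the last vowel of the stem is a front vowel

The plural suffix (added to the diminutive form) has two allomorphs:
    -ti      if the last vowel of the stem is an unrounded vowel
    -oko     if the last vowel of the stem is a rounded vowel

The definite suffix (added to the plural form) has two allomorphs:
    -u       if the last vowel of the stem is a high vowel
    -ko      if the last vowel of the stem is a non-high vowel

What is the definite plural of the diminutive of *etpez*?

The last vowel of *etpez* is /e/, which is a front vowel, so the diminutive suffix is -he, giving *etpezhe*.
The diminutive form *etpezhe*: last vowel = /e/, an unrounded vowel → -ti → *etpezheti*.
The last vowel of the plural form *etpezheti* is /i/, which is a high vowel, so the definite suffix is -u, giving *etpezhetiu*.

etpezhetiu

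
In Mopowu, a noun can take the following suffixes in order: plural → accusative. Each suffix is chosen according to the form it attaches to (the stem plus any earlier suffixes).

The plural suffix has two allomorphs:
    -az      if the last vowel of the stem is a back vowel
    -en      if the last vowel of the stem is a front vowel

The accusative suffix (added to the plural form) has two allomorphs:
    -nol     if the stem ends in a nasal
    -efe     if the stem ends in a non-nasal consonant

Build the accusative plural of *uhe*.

uheennol

*uhe* — last vowel /e/ (a front vowel) → -en → *uheen*.
The plural form *uheen* — final consonant /n/ (a nasal) → -nol → *uheennol*.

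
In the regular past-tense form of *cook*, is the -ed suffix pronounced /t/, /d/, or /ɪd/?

/t/

The stem *cook* ends in a voiceless consonant other than /t/.
The -ed suffix is realized as /ɪd/ after /t, d/; as /t/ after other voiceless consonants; and as /d/ after other voiced sounds.
So -ed on *cook* is pronounced /t/.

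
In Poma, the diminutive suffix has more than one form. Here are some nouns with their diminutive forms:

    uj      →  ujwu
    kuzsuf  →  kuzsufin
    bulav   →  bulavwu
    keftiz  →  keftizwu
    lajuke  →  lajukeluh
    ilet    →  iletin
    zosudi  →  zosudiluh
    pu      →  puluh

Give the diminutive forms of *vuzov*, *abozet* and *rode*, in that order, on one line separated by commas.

The pattern is voicing of the final sound: -in when the stem ends in a voiceless consonant (*kuzsuf*, *ilet*); -wu when the stem ends in a voiced consonant (*uj*, *bulav*, *keftiz*); -luh when the stem ends in a vowel (*lajuke*, *zosudi*, *pu*).
*vuzov*: final sound = /v/, a voiced consonant → -wu → *vuzovwu*.
*abozet*: final sound = /t/, a voiceless consonant → -in → *abozetin*.
The final sound of *rode* is /e/, which is a vowel, so the suffix is -luh, giving *rodeluh*.

vuzovwu, abozetin, rodeluh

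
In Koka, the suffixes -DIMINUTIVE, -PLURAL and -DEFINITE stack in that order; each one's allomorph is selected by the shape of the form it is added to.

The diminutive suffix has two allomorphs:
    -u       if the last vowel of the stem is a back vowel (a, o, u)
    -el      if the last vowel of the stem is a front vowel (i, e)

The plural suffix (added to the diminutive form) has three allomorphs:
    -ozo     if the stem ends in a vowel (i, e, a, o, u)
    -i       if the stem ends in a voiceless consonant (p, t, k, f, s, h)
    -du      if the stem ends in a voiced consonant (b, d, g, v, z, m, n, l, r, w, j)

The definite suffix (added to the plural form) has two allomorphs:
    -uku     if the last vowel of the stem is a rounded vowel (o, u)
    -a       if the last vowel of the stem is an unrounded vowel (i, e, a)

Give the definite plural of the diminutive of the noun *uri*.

*uri*: last vowel = /i/, a front vowel → -el → *uriel*.
The diminutive form *uriel* — final sound /l/ (a voiced consonant) → -du → *urieldu*.
Since the last vowel of the plural form *urieldu* is /u/ (a rounded vowel), it takes -uku, giving *urielduuku*.

urielduuku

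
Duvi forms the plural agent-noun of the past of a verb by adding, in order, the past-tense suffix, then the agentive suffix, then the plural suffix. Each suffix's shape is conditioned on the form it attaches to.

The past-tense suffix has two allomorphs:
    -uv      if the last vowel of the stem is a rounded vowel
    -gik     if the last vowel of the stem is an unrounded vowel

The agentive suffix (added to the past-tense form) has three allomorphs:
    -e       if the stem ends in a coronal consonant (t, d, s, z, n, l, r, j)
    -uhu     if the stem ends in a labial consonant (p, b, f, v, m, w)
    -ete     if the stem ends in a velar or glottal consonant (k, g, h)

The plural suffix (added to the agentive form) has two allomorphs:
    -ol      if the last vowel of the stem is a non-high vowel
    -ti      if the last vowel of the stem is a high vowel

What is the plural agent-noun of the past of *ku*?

*ku* — last vowel /u/ (a rounded vowel) → -uv → *kuuv*.
The final consonant of the past-tense form *kuuv* is /v/, which is labial, so the agentive suffix is -uhu, giving *kuuvuhu*.
The agentive form *kuuvuhu*: last vowel = /u/, a high vowel → -ti → *kuuvuhuti*.

kuuvuhuti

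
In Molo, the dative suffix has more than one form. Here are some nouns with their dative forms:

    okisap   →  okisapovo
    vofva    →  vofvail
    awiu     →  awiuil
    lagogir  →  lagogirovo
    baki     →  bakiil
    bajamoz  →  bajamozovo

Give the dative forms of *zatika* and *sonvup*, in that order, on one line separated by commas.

The alternation tracks the final sound of the stem — -ovo when the stem ends in a consonant (*okisap*, *lagogir*, *bajamoz*); -il when the stem ends in a vowel (*vofva*, *awiu*, *baki*).
Since the final sound of *zatika* is /a/ (a vowel), it takes -il, giving *zatikail*.
*sonvup*: final sound = /p/, a consonant → -ovo → *sonvupovo*.

zatikail, sonvupovo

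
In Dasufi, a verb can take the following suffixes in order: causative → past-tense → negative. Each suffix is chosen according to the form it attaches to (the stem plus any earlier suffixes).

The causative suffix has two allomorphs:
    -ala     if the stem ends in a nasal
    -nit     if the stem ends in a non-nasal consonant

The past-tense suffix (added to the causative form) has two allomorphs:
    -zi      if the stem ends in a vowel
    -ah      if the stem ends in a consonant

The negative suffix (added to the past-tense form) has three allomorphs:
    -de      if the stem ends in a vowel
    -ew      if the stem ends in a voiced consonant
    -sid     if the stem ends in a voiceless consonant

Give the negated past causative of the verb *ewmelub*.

ewmelubnitahsid

The final consonant of *ewmelub* is /b/, which is non-nasal, so the causative suffix is -nit, giving *ewmelubnit*.
Since the final sound of the causative form *ewmelubnit* is /t/ (a consonant), it takes -ah, giving *ewmelubnitah*.
The past-tense form *ewmelubnitah*: final sound = /h/, a voiceless consonant → -sid → *ewmelubnitahsid*.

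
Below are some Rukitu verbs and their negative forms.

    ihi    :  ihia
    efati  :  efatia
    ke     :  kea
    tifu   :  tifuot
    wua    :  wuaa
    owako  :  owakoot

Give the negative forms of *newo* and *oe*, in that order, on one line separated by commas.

The pattern is rounding harmony: -ot when the last vowel of the stem is a rounded vowel (*tifu*, *owako*); -a when the last vowel of the stem is an unrounded vowel (*ihi*, *efati*, *ke*, *wua*).
Since the last vowel of *newo* is /o/ (a rounded vowel), it takes -ot, giving *newoot*.
The last vowel of *oe* is /e/, which is an unrounded vowel, so the suffix is -a, giving *oea*.

newoot, oea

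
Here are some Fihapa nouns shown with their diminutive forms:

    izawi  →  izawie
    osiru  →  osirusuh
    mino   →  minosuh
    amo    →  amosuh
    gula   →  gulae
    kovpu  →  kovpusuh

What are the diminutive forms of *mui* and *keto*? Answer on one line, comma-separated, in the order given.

muie, ketosuh

The alternation tracks the last vowel of the stem — -suh when the last vowel of the stem is a rounded vowel (*osiru*, *mino*, *amo*, *kovpu*); -e when the last vowel of the stem is an unrounded vowel (*izawi*, *gula*).
The last vowel of *mui* is /i/, which is an unrounded vowel, so the suffix is -e, giving *muie*.
*keto*: last vowel = /o/, a rounded vowel → -suh → *ketosuh*.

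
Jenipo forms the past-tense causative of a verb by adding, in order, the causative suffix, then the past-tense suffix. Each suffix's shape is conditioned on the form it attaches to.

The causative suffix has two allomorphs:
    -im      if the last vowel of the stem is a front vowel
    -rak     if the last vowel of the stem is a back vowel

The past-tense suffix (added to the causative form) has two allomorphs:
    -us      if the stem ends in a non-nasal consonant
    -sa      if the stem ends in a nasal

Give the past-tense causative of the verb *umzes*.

umzesimsa

*umzes* — last vowel /e/ (a front vowel) → -im → *umzesim*.
Since the final consonant of the causative form *umzesim* is /m/ (a nasal), it takes -sa, giving *umzesimsa*.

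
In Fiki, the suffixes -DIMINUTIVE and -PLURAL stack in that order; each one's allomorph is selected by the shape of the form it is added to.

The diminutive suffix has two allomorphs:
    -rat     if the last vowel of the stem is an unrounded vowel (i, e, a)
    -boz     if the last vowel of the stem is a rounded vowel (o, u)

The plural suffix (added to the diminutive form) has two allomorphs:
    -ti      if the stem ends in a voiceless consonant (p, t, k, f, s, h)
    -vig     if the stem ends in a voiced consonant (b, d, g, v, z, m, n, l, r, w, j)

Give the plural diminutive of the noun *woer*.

*woer* — last vowel /e/ (an unrounded vowel) → -rat → *woerrat*.
Since the final consonant of the diminutive form *woerrat* is /t/ (voiceless), it takes -ti, giving *woerratti*.

woerratti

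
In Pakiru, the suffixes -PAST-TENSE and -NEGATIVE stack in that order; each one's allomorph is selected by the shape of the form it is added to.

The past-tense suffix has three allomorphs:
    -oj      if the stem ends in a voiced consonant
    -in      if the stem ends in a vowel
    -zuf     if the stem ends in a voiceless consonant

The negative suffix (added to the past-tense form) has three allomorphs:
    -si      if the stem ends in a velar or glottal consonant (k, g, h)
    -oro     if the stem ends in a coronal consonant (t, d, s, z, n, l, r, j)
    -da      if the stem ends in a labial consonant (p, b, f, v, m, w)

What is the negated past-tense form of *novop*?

*novop* — final sound /p/ (a voiceless consonant) → -zuf → *novopzuf*.
The final consonant of the past-tense form *novopzuf* is /f/, which is labial, so the negative suffix is -da, giving *novopzufda*.

novopzufda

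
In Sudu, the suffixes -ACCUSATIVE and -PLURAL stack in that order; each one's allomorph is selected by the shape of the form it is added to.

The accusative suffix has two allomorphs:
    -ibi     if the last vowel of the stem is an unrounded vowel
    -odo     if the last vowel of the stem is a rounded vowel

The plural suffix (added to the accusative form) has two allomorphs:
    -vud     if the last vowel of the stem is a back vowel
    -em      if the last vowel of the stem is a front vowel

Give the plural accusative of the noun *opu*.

*opu* — last vowel /u/ (a rounded vowel) → -odo → *opuodo*.
The accusative form *opuodo* — last vowel /o/ (a back vowel) → -vud → *opuodovud*.

opuodovud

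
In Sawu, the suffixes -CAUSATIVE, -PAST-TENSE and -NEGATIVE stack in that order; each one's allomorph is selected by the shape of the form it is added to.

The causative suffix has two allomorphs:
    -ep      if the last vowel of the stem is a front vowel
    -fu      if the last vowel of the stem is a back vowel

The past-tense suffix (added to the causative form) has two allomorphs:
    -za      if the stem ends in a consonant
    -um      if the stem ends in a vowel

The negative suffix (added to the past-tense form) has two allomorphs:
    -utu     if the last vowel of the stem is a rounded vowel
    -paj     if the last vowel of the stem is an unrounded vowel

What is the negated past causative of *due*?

dueepzapaj

*due* — last vowel /e/ (a front vowel) → -ep → *dueep*.
The causative form *dueep*: final sound = /p/, a consonant → -za → *dueepza*.
The past-tense form *dueepza*: last vowel = /a/, an unrounded vowel → -paj → *dueepzapaj*.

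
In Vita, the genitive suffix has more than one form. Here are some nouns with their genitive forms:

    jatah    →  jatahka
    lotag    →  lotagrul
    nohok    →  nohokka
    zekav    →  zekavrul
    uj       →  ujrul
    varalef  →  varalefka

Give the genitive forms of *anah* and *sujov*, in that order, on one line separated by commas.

Looking at the final consonant of each stem: -ka when the stem ends in a voiceless consonant (*jatah*, *nohok*, *varalef*); -rul when the stem ends in a voiced consonant (*lotag*, *zekav*, *uj*).
Since the final consonant of *anah* is /h/ (voiceless), it takes -ka, giving *anahka*.
*sujov*: final consonant = /v/, voiced → -rul → *sujovrul*.

anahka, sujovrul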